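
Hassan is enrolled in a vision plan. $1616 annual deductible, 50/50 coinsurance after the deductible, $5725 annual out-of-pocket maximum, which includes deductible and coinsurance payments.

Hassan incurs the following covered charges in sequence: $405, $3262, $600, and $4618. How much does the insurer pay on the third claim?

$300

Claim 1 ($405): fully absorbed by the deductible. Member pays $405; OOP now $405. Insurer: $405 − $405 = $0.
Claim 2 ($3262): $1211 to deductible, leaving $2051; member's 50% is $1025.50. Member owes $2236.50 (running OOP $2641.50). Insurer: $3262 − $2236.50 = $1025.50.
Claim 3 ($600): deductible already satisfied, so member's share is 50% × $600 = $300. Member owes $300 (running OOP $2941.50). Plan pays $600 − $300 = $300.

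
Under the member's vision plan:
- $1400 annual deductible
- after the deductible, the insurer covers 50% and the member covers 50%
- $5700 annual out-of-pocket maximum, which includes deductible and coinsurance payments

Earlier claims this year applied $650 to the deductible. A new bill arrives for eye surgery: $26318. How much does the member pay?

$650 of the $1400 deductible is already met, leaving $750.
After the $750 deductible portion, $26318 − $750 = $25568 is subject to coinsurance.
Coinsurance: $25568 × 50% = $12784.
Member responsibility before any cap: $750 + $12784 = $13534.
Year-to-date out-of-pocket would reach $650 + $13534 = $14184, above the $5700 maximum, so the member pays only $5700 − $650 = $5050.

$5050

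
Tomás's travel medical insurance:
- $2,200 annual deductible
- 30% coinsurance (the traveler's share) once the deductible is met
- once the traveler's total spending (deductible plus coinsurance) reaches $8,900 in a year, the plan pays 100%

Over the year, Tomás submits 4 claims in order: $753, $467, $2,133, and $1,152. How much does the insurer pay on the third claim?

#1 ($753): all of it applies to the deductible. Traveler owes $753 (running OOP $753). Plan pays $753 − $753 = $0.
#2 ($467): entire amount goes to the deductible. Traveler owes $467 (running OOP $1,220). Plan pays $467 − $467 = $0.
#3 ($2,133): deductible takes $980, $1,153 remains; 30% of $1,153 = $345.90. Cost to traveler: $1,325.90. OOP to date $2,545.90. Insurer: $2,133 − $1,325.90 = $807.10.

$807.10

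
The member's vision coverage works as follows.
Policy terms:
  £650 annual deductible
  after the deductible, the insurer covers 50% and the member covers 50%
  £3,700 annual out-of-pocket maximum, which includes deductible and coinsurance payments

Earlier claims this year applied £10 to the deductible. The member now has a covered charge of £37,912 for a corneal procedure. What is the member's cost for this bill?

£3,690

Remaining deductible: £650 − £10 = £640.
The remaining £37,272 (= £37,912 − £640) moves to coinsurance.
Member's 50% share of £37,272 is £18,636.
So the member owes £640 + £18,636 = £19,276 before any cap.
Year-to-date out-of-pocket would reach £10 + £19,276 = £19,286, above the £3,700 maximum, so the member pays only £3,700 − £10 = £3,690.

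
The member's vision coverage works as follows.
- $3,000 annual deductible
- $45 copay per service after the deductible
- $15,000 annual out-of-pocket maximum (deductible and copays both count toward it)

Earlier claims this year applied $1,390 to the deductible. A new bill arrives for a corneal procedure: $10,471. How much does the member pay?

$1,390 of the $3,000 deductible is already met, leaving $1,610.
That leaves $10,471 − $1,610 = $8,861 for the copay.
Copay on this service: $45.
Member responsibility before any cap: $1,610 + $45 = $1,655.
Year-to-date out-of-pocket becomes $1,390 + $1,655 = $3,045, still under the $15,000 maximum, so no cap applies.

$1,655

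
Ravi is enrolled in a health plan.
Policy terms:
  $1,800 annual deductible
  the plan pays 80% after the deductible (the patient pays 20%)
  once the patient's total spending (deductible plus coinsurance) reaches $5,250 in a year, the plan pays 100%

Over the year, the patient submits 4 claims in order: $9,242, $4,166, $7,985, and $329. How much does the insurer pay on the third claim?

$6,856.60

Bill 1, $9,242: $1,800 to deductible, leaving $7,442; patient's 20% is $1,488.40. Patient owes $3,288.40 (running OOP $3,288.40). Insurer: $9,242 − $3,288.40 = $5,953.60.
Bill 2, $4,166: 20% coinsurance on $4,166 = $833.20. Patient owes $833.20 (running OOP $4,121.60). Plan pays $4,166 − $833.20 = $3,332.80.
Bill 3, $7,985: deductible met; 20% of $7,985 = $1,597. OOP would hit $5,718.60 > $5,250, so the cap limits the patient to $5,250 − $4,121.60 = $1,128.40. Insurer: $7,985 − $1,128.40 = $6,856.60.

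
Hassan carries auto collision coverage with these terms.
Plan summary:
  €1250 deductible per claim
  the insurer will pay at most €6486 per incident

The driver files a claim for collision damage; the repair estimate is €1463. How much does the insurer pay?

€213

After the deductible, €1463 − €1250 = €213 remains.
€213 ≤ €6486, so the limit doesn't bind; insurer pays €213.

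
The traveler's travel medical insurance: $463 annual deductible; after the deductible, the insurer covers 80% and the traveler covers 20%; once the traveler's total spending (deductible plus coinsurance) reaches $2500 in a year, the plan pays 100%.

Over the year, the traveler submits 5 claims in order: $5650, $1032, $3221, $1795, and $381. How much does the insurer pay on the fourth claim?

$1646

Claim 1 — $5650: $463 to deductible, leaving $5187; coinsurance $5187 × 20% = $1037.40. Cost to traveler: $1500.40. OOP to date $1500.40. Plan pays $5650 − $1500.40 = $4149.60.
Claim 2 — $1032: deductible met; 20% of $1032 = $206.40. Traveler owes $206.40 (running OOP $1706.80). Insurer: $1032 − $206.40 = $825.60.
Claim 3 — $3221: deductible met; 20% of $3221 = $644.20. Traveler pays $644.20; OOP now $2351. Plan pays $3221 − $644.20 = $2576.80.
Claim 4 — $1795: 20% coinsurance on $1795 = $359. OOP would hit $2710 > $2500, so the cap limits the traveler to $2500 − $2351 = $149. Plan pays $1795 − $149 = $1646.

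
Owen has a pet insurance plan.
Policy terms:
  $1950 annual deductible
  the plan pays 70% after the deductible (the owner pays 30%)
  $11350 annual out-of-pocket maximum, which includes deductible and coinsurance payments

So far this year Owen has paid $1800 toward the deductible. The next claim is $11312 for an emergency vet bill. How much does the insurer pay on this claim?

$7813.40

Deductible still to meet: $1950 − $1800 = $150.
The remaining $11162 (= $11312 − $150) moves to coinsurance.
30% of $11162 = $3348.60 falls to the owner.
Owner responsibility before any cap: $150 + $3348.60 = $3498.60.
Total out-of-pocket so far would be $1800 + $3498.60 = $5298.60, below the $11350 cap — no reduction.
Insurer pays the balance: $11312 − $3498.60 = $7813.40.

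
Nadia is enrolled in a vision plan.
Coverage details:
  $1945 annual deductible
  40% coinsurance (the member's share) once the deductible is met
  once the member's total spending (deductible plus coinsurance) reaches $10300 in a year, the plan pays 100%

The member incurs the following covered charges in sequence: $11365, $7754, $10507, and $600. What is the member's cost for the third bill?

Claim 1 ($11365): $1945 finishes the deductible; $9420 goes to coinsurance; 40% of $9420 = $3768. Cost to member: $5713. OOP to date $5713.
Claim 2 ($7754): deductible already satisfied, so member's share is 40% × $7754 = $3101.60. Member pays $3101.60; OOP now $8814.60.
Claim 3 ($10507): deductible met; 40% of $10507 = $4202.80. That would push OOP to $13017.40, over the $10300 cap, so member pays $10300 − $8814.60 = $1485.40.

$1485.40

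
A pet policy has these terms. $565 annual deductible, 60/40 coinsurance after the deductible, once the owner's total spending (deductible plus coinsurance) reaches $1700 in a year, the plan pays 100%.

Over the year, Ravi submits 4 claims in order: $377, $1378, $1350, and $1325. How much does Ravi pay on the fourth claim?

Claim 1 ($377): fully absorbed by the deductible. Owner owes $377 (running OOP $377).
Claim 2 ($1378): deductible takes $188, $1190 remains; owner's 40% is $476. Owner pays $664; OOP now $1041.
Claim 3 ($1350): deductible met; 40% of $1350 = $540. Owner owes $540 (running OOP $1581).
Claim 4 ($1325): deductible met; 40% of $1325 = $530. OOP would hit $2111 > $1700, so the cap limits the owner to $1700 − $1581 = $119.

$119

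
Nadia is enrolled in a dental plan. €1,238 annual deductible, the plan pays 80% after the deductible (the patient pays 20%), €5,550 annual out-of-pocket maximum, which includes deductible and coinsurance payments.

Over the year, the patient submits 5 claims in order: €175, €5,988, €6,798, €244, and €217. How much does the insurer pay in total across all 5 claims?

€9,747.20

Bill 1, €175: entire amount goes to the deductible. Cost to patient: €175. OOP to date €175. Insurer: €175 − €175 = €0.
Bill 2, €5,988: €1,063 finishes the deductible; €4,925 goes to coinsurance; coinsurance €4,925 × 20% = €985. Patient owes €2,048 (running OOP €2,223). Plan pays €5,988 − €2,048 = €3,940.
Bill 3, €6,798: deductible met; 20% of €6,798 = €1,359.60. Patient owes €1,359.60 (running OOP €3,582.60). Plan pays €6,798 − €1,359.60 = €5,438.40.
Bill 4, €244: deductible met; 20% of €244 = €48.80. Patient pays €48.80; OOP now €3,631.40. Plan pays €244 − €48.80 = €195.20.
Bill 5, €217: 20% coinsurance on €217 = €43.40. Patient owes €43.40 (running OOP €3,674.80). Plan pays €217 − €43.40 = €173.60.
Insurer total = bills − patient's total = €13,422 − €3,674.80 = €9,747.20.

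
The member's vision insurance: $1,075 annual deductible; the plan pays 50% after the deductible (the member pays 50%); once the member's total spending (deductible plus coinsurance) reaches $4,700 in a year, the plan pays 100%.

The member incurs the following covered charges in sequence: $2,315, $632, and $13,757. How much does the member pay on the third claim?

Claim 1 ($2,315): $1,075 to deductible, leaving $1,240; member's 50% is $620. Cost to member: $1,695. OOP to date $1,695.
Claim 2 ($632): deductible already satisfied, so member's share is 50% × $632 = $316. Member pays $316; OOP now $2,011.
Claim 3 ($13,757): deductible already satisfied, so member's share is 50% × $13,757 = $6,878.50. Adding that to $2,011 gives $8,889.50, past the $4,700 cap; member pays only $4,700 − $2,011 = $2,689.

$2,689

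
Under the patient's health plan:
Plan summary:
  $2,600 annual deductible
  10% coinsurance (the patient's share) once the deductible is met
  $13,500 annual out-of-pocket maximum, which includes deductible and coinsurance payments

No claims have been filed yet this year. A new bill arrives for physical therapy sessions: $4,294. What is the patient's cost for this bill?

$2,769.40

The full $2,600 deductible is still open; $2,600 of this bill applies to it.
The remaining $1,694 (= $4,294 − $2,600) moves to coinsurance.
10% of $1,694 = $169.40 falls to the patient.
So the patient owes $2,600 + $169.40 = $2,769.40 before any cap.
Total out-of-pocket so far would be $0 + $2,769.40 = $2,769.40, below the $13,500 cap — no reduction.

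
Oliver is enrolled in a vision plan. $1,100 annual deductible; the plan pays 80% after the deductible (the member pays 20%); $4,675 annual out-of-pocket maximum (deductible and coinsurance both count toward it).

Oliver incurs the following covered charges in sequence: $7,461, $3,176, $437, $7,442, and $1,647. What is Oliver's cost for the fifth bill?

$91.80

Bill 1, $7,461: $1,100 to deductible, leaving $6,361; coinsurance $6,361 × 20% = $1,272.20. Member pays $2,372.20; OOP now $2,372.20.
Bill 2, $3,176: deductible met; 20% of $3,176 = $635.20. Member owes $635.20 (running OOP $3,007.40).
Bill 3, $437: deductible already satisfied, so member's share is 20% × $437 = $87.40. Cost to member: $87.40. OOP to date $3,094.80.
Bill 4, $7,442: deductible met; 20% of $7,442 = $1,488.40. Member owes $1,488.40 (running OOP $4,583.20).
Bill 5, $1,647: deductible already satisfied, so member's share is 20% × $1,647 = $329.40. That would push OOP to $4,912.60, over the $4,675 cap, so member pays $4,675 − $4,583.20 = $91.80.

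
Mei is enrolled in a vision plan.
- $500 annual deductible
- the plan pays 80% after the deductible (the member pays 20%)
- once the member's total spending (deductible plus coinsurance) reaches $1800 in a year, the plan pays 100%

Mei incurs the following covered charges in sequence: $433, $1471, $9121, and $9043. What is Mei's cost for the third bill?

Claim 1 — $433: fully absorbed by the deductible. Member owes $433 (running OOP $433).
Claim 2 — $1471: deductible takes $67, $1404 remains; coinsurance $1404 × 20% = $280.80. Member owes $347.80 (running OOP $780.80).
Claim 3 — $9121: deductible already satisfied, so member's share is 20% × $9121 = $1824.20. That would push OOP to $2605, over the $1800 cap, so member pays $1800 − $780.80 = $1019.20.

$1019.20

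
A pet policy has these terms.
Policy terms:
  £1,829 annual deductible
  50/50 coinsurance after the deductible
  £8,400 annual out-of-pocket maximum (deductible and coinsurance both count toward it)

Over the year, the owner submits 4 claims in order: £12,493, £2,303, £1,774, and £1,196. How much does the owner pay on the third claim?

Claim 1 — £12,493: deductible takes £1,829, £10,664 remains; 50% of £10,664 = £5,332. Owner owes £7,161 (running OOP £7,161).
Claim 2 — £2,303: deductible met; 50% of £2,303 = £1,151.50. Owner pays £1,151.50; OOP now £8,312.50.
Claim 3 — £1,774: 50% coinsurance on £1,774 = £887. OOP would hit £9,199.50 > £8,400, so the cap limits the owner to £8,400 − £8,312.50 = £87.50.

£87.50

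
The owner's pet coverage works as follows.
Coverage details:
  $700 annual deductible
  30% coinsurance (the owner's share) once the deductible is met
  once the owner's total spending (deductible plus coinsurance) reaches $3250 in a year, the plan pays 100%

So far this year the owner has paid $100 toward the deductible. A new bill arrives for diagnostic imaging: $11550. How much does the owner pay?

Remaining deductible: $700 − $100 = $600.
After the $600 deductible portion, $11550 − $600 = $10950 is subject to coinsurance.
Coinsurance: $10950 × 30% = $3285.
Owner responsibility before any cap: $600 + $3285 = $3885.
Year-to-date out-of-pocket would reach $100 + $3885 = $3985, above the $3250 maximum, so the owner pays only $3250 − $100 = $3150.

$3150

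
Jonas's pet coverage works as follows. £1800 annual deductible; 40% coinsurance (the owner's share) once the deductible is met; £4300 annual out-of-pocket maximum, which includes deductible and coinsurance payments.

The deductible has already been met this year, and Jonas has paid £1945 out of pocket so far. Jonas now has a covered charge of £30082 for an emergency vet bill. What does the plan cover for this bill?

The deductible is already satisfied, so the full bill goes to coinsurance.
Coinsurance: £30082 × 40% = £12032.80.
Year-to-date out-of-pocket would reach £1945 + £12032.80 = £13977.80, above the £4300 maximum, so the owner pays only £4300 − £1945 = £2355.
The plan picks up £30082 − £2355 = £27727.

£27727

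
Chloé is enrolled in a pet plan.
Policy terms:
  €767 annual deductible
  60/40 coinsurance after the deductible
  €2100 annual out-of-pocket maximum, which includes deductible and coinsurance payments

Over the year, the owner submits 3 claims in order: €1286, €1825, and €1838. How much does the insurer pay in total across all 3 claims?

Claim 1 (€1286): €767 finishes the deductible; €519 goes to coinsurance; owner's 40% is €207.60. Owner owes €974.60 (running OOP €974.60). Insurer: €1286 − €974.60 = €311.40.
Claim 2 (€1825): deductible met; 40% of €1825 = €730. Owner owes €730 (running OOP €1704.60). Insurer: €1825 − €730 = €1095.
Claim 3 (€1838): 40% coinsurance on €1838 = €735.20. That would push OOP to €2439.80, over the €2100 cap, so owner pays €2100 − €1704.60 = €395.40. Plan pays €1838 − €395.40 = €1442.60.
Insurer total = bills − owner's total = €4949 − €2100 = €2849.

€2849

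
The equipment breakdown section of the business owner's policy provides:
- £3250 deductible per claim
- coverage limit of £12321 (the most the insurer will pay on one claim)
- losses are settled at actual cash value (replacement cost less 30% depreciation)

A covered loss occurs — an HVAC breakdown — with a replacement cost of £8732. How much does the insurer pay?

Actual cash value after 30% depreciation: £8732 × 70% = £6112.40.
Subtract the deductible: £6112.40 − £3250 = £2862.40.
£2862.40 ≤ £12321, so the limit doesn't bind; insurer pays £2862.40.

£2862.40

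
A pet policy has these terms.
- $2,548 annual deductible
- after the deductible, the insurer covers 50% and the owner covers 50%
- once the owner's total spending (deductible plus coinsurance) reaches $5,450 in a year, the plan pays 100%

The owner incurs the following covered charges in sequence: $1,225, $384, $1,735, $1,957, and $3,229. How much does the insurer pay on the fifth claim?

#1 ($1,225): entire amount goes to the deductible. Cost to owner: $1,225. OOP to date $1,225. Plan pays $1,225 − $1,225 = $0.
#2 ($384): entire amount goes to the deductible. Cost to owner: $384. OOP to date $1,609. Insurer: $384 − $384 = $0.
#3 ($1,735): $939 to deductible, leaving $796; 50% of $796 = $398. Owner owes $1,337 (running OOP $2,946). Insurer: $1,735 − $1,337 = $398.
#4 ($1,957): deductible met; 50% of $1,957 = $978.50. Cost to owner: $978.50. OOP to date $3,924.50. Plan pays $1,957 − $978.50 = $978.50.
#5 ($3,229): 50% coinsurance on $3,229 = $1,614.50. Adding that to $3,924.50 gives $5,539, past the $5,450 cap; owner pays only $5,450 − $3,924.50 = $1,525.50. Insurer: $3,229 − $1,525.50 = $1,703.50.

$1,703.50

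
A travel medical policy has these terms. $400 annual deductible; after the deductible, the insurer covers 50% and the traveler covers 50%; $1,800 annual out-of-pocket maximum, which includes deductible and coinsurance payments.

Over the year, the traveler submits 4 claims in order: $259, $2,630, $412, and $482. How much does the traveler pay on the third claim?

Claim 1 — $259: fully absorbed by the deductible. Cost to traveler: $259. OOP to date $259.
Claim 2 — $2,630: deductible takes $141, $2,489 remains; 50% of $2,489 = $1,244.50. Cost to traveler: $1,385.50. OOP to date $1,644.50.
Claim 3 — $412: 50% coinsurance on $412 = $206. That would push OOP to $1,850.50, over the $1,800 cap, so traveler pays $1,800 − $1,644.50 = $155.50.

$155.50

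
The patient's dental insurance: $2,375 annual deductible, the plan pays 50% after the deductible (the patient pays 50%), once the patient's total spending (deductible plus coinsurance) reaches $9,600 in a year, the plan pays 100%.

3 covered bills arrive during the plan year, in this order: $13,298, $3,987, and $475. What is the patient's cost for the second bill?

Bill 1, $13,298: $2,375 to deductible, leaving $10,923; 50% of $10,923 = $5,461.50. Cost to patient: $7,836.50. OOP to date $7,836.50.
Bill 2, $3,987: deductible met; 50% of $3,987 = $1,993.50. OOP would hit $9,830 > $9,600, so the cap limits the patient to $9,600 − $7,836.50 = $1,763.50.

$1,763.50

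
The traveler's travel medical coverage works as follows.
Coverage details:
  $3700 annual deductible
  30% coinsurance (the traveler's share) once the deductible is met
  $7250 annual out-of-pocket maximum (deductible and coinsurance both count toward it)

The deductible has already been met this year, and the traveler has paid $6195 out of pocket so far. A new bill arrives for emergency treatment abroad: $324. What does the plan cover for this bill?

$226.80

With the deductible met, the entire $324 is subject to coinsurance.
30% of $324 = $97.20 falls to the traveler.
Total out-of-pocket so far would be $6195 + $97.20 = $6292.20, below the $7250 cap — no reduction.
Insurer pays the balance: $324 − $97.20 = $226.80.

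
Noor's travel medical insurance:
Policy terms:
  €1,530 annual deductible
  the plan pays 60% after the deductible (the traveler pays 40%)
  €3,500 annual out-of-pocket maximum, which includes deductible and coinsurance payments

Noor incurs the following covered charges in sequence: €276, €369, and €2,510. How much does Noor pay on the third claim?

€1,535

#1 (€276): entire amount goes to the deductible. Traveler pays €276; OOP now €276.
#2 (€369): fully absorbed by the deductible. Cost to traveler: €369. OOP to date €645.
#3 (€2,510): deductible takes €885, €1,625 remains; traveler's 40% is €650. Traveler owes €1,535 (running OOP €2,180).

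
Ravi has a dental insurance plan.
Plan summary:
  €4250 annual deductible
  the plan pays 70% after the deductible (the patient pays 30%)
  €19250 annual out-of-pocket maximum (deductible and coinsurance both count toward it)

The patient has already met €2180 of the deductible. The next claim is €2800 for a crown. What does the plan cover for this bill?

€2180 of the €4250 deductible is already met, leaving €2070.
After the €2070 deductible portion, €2800 − €2070 = €730 is subject to coinsurance.
Patient's 30% share of €730 is €219.
So the patient owes €2070 + €219 = €2289 before any cap.
Cumulative spending €2180 + €2289 = €4469 stays under the €19250 maximum.
Insurer pays the balance: €2800 − €2289 = €511.

€511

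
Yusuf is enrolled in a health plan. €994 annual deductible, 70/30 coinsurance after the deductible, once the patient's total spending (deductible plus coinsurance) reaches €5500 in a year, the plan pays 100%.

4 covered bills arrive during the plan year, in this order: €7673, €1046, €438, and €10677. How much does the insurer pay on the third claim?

€306.60

Claim 1 — €7673: €994 finishes the deductible; €6679 goes to coinsurance; coinsurance €6679 × 30% = €2003.70. Patient owes €2997.70 (running OOP €2997.70). Plan pays €7673 − €2997.70 = €4675.30.
Claim 2 — €1046: 30% coinsurance on €1046 = €313.80. Patient pays €313.80; OOP now €3311.50. Insurer: €1046 − €313.80 = €732.20.
Claim 3 — €438: deductible already satisfied, so patient's share is 30% × €438 = €131.40. Cost to patient: €131.40. OOP to date €3442.90. Insurer: €438 − €131.40 = €306.60.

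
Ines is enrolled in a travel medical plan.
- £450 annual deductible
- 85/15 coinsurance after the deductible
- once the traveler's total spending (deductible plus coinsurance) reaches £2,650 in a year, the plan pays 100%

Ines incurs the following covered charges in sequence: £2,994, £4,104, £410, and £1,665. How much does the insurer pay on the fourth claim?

Claim 1 (£2,994): £450 to deductible, leaving £2,544; coinsurance £2,544 × 15% = £381.60. Cost to traveler: £831.60. OOP to date £831.60. Plan pays £2,994 − £831.60 = £2,162.40.
Claim 2 (£4,104): deductible already satisfied, so traveler's share is 15% × £4,104 = £615.60. Traveler owes £615.60 (running OOP £1,447.20). Insurer: £4,104 − £615.60 = £3,488.40.
Claim 3 (£410): deductible met; 15% of £410 = £61.50. Cost to traveler: £61.50. OOP to date £1,508.70. Plan pays £410 − £61.50 = £348.50.
Claim 4 (£1,665): 15% coinsurance on £1,665 = £249.75. Traveler owes £249.75 (running OOP £1,758.45). Insurer: £1,665 − £249.75 = £1,415.25.

£1,415.25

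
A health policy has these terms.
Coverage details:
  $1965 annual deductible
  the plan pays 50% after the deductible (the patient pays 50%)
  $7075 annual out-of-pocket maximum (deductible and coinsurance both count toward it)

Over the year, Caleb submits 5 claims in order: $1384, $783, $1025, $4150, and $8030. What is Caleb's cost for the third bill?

$512.50

Claim 1 — $1384: fully absorbed by the deductible. Patient owes $1384 (running OOP $1384).
Claim 2 — $783: $581 finishes the deductible; $202 goes to coinsurance; 50% of $202 = $101. Patient pays $682; OOP now $2066.
Claim 3 — $1025: deductible met; 50% of $1025 = $512.50. Cost to patient: $512.50. OOP to date $2578.50.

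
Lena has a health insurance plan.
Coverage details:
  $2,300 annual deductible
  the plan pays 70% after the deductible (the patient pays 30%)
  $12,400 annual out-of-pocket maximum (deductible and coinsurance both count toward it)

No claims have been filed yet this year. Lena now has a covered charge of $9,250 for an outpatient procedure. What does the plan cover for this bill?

$4,865

Deductible not yet touched, so the first $2,300 of the bill goes to the deductible.
That leaves $9,250 − $2,300 = $6,950 for coinsurance.
Patient's 30% share of $6,950 is $2,085.
Patient responsibility before any cap: $2,300 + $2,085 = $4,385.
Year-to-date out-of-pocket becomes $0 + $4,385 = $4,385, still under the $12,400 maximum, so no cap applies.
The insurer covers the remainder: $9,250 − $4,385 = $4,865.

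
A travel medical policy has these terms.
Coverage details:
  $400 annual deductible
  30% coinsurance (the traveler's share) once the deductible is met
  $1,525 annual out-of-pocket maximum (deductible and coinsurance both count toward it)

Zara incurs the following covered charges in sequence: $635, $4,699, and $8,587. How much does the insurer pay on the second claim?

Bill 1, $635: $400 finishes the deductible; $235 goes to coinsurance; 30% of $235 = $70.50. Cost to traveler: $470.50. OOP to date $470.50. Plan pays $635 − $470.50 = $164.50.
Bill 2, $4,699: 30% coinsurance on $4,699 = $1,409.70. Adding that to $470.50 gives $1,880.20, past the $1,525 cap; traveler pays only $1,525 − $470.50 = $1,054.50. Plan pays $4,699 − $1,054.50 = $3,644.50.

$3,644.50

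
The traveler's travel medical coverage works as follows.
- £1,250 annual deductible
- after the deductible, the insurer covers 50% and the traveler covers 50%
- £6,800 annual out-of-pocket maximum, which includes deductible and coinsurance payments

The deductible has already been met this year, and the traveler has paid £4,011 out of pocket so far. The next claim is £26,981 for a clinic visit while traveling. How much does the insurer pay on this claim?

£24,192

With the deductible met, the entire £26,981 is subject to coinsurance.
Coinsurance: £26,981 × 50% = £13,490.50.
Adding £13,490.50 to the £4,011 already spent would give £17,501.50, which exceeds the £6,800 cap; the traveler pays just £6,800 − £4,011 = £2,789.
The plan picks up £26,981 − £2,789 = £24,192.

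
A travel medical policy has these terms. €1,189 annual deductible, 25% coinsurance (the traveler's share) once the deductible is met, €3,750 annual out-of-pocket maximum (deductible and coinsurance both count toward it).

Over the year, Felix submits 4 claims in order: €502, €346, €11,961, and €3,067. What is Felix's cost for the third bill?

Claim 1 (€502): all of it applies to the deductible. Cost to traveler: €502. OOP to date €502.
Claim 2 (€346): fully absorbed by the deductible. Cost to traveler: €346. OOP to date €848.
Claim 3 (€11,961): deductible takes €341, €11,620 remains; traveler's 25% is €2,905. Deductible plus coinsurance: €341 + €2,905 = €3,246. That would push OOP to €4,094, over the €3,750 cap, so traveler pays €3,750 − €848 = €2,902.

€2,902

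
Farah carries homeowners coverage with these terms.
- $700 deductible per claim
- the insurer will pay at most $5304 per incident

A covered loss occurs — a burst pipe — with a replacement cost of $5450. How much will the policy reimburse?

$4750

Subtract the deductible: $5450 − $700 = $4750.
That's under the $5304 cap, so the insurer reimburses the full $4750.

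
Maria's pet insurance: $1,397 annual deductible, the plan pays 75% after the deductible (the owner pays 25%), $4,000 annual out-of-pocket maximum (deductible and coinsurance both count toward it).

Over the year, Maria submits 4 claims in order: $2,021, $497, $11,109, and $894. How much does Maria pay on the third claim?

Bill 1, $2,021: $1,397 finishes the deductible; $624 goes to coinsurance; owner's 25% is $156. Owner owes $1,553 (running OOP $1,553).
Bill 2, $497: deductible already satisfied, so owner's share is 25% × $497 = $124.25. Owner owes $124.25 (running OOP $1,677.25).
Bill 3, $11,109: 25% coinsurance on $11,109 = $2,777.25. OOP would hit $4,454.50 > $4,000, so the cap limits the owner to $4,000 − $1,677.25 = $2,322.75.

$2,322.75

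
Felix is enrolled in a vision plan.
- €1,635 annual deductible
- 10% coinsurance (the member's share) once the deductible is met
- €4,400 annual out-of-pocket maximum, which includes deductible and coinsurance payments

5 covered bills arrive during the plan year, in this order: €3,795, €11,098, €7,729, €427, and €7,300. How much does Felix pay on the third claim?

€772.90

Claim 1 (€3,795): deductible takes €1,635, €2,160 remains; 10% of €2,160 = €216. Cost to member: €1,851. OOP to date €1,851.
Claim 2 (€11,098): deductible already satisfied, so member's share is 10% × €11,098 = €1,109.80. Cost to member: €1,109.80. OOP to date €2,960.80.
Claim 3 (€7,729): 10% coinsurance on €7,729 = €772.90. Member pays €772.90; OOP now €3,733.70.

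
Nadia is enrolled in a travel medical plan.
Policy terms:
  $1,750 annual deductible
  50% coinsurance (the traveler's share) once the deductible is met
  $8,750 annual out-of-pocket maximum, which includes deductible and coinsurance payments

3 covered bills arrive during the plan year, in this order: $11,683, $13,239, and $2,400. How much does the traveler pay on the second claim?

Bill 1, $11,683: deductible takes $1,750, $9,933 remains; coinsurance $9,933 × 50% = $4,966.50. Traveler owes $6,716.50 (running OOP $6,716.50).
Bill 2, $13,239: deductible already satisfied, so traveler's share is 50% × $13,239 = $6,619.50. Adding that to $6,716.50 gives $13,336, past the $8,750 cap; traveler pays only $8,750 − $6,716.50 = $2,033.50.

$2,033.50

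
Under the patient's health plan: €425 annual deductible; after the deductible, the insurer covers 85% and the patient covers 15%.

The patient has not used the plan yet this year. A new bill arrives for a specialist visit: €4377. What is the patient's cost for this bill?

€1017.80

The full €425 deductible is still open; €425 of this bill applies to it.
That leaves €4377 − €425 = €3952 for coinsurance.
Coinsurance: €3952 × 15% = €592.80.
That puts the patient's cost at €425 + €592.80 = €1017.80.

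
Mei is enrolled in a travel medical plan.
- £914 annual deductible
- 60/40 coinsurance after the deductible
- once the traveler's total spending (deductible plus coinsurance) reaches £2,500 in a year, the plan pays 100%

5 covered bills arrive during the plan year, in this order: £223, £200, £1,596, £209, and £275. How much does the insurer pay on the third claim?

£663

Claim 1 (£223): fully absorbed by the deductible. Cost to traveler: £223. OOP to date £223. Insurer: £223 − £223 = £0.
Claim 2 (£200): fully absorbed by the deductible. Traveler pays £200; OOP now £423. Insurer: £200 − £200 = £0.
Claim 3 (£1,596): £491 finishes the deductible; £1,105 goes to coinsurance; coinsurance £1,105 × 40% = £442. Traveler pays £933; OOP now £1,356. Insurer: £1,596 − £933 = £663.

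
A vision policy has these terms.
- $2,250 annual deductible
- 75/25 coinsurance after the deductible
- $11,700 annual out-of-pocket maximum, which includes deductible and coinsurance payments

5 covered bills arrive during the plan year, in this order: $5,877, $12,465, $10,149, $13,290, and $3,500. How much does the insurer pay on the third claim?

$7,611.75

Bill 1, $5,877: deductible takes $2,250, $3,627 remains; coinsurance $3,627 × 25% = $906.75. Cost to member: $3,156.75. OOP to date $3,156.75. Plan pays $5,877 − $3,156.75 = $2,720.25.
Bill 2, $12,465: deductible met; 25% of $12,465 = $3,116.25. Member pays $3,116.25; OOP now $6,273. Plan pays $12,465 − $3,116.25 = $9,348.75.
Bill 3, $10,149: 25% coinsurance on $10,149 = $2,537.25. Cost to member: $2,537.25. OOP to date $8,810.25. Insurer: $10,149 − $2,537.25 = $7,611.75.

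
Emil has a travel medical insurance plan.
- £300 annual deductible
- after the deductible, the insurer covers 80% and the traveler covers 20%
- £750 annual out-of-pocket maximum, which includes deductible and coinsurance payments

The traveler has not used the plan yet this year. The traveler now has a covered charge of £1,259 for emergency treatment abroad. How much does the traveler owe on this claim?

Nothing has been paid toward the £300 deductible, so the first £300 of this charge is applied there.
That leaves £1,259 − £300 = £959 for coinsurance.
Coinsurance: £959 × 20% = £191.80.
Traveler responsibility before any cap: £300 + £191.80 = £491.80.
Cumulative spending £0 + £491.80 = £491.80 stays under the £750 maximum.

£491.80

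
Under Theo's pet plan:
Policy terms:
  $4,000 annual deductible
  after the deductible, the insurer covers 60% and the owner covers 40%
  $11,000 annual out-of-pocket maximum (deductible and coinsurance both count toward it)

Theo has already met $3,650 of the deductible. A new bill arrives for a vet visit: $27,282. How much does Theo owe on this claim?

$3,650 of the $4,000 deductible is already met, leaving $350.
After the $350 deductible portion, $27,282 − $350 = $26,932 is subject to coinsurance.
Owner's 40% share of $26,932 is $10,772.80.
That puts the owner's cost at $350 + $10,772.80 = $11,122.80 before any cap.
Adding $11,122.80 to the $3,650 already spent would give $14,772.80, which exceeds the $11,000 cap; the owner pays just $11,000 − $3,650 = $7,350.

$7,350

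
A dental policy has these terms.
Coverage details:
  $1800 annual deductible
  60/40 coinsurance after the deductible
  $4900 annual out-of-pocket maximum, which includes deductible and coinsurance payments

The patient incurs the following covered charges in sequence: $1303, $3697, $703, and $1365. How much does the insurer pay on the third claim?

Claim 1 — $1303: fully absorbed by the deductible. Patient owes $1303 (running OOP $1303). Insurer: $1303 − $1303 = $0.
Claim 2 — $3697: $497 to deductible, leaving $3200; patient's 40% is $1280. Patient owes $1777 (running OOP $3080). Insurer: $3697 − $1777 = $1920.
Claim 3 — $703: deductible already satisfied, so patient's share is 40% × $703 = $281.20. Patient pays $281.20; OOP now $3361.20. Insurer: $703 − $281.20 = $421.80.

$421.80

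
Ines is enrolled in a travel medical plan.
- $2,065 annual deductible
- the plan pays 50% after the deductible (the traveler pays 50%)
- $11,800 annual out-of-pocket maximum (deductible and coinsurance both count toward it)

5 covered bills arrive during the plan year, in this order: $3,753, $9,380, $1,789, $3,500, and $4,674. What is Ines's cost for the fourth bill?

Claim 1 — $3,753: $2,065 finishes the deductible; $1,688 goes to coinsurance; coinsurance $1,688 × 50% = $844. Traveler pays $2,909; OOP now $2,909.
Claim 2 — $9,380: 50% coinsurance on $9,380 = $4,690. Traveler owes $4,690 (running OOP $7,599).
Claim 3 — $1,789: deductible already satisfied, so traveler's share is 50% × $1,789 = $894.50. Traveler owes $894.50 (running OOP $8,493.50).
Claim 4 — $3,500: 50% coinsurance on $3,500 = $1,750. Cost to traveler: $1,750. OOP to date $10,243.50.

$1,750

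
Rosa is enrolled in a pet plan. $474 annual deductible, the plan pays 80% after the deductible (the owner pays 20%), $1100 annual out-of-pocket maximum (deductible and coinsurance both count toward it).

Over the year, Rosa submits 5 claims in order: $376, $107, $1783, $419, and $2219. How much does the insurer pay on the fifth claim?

#1 ($376): fully absorbed by the deductible. Owner owes $376 (running OOP $376). Plan pays $376 − $376 = $0.
#2 ($107): $98 to deductible, leaving $9; 20% of $9 = $1.80. Owner pays $99.80; OOP now $475.80. Plan pays $107 − $99.80 = $7.20.
#3 ($1783): deductible already satisfied, so owner's share is 20% × $1783 = $356.60. Cost to owner: $356.60. OOP to date $832.40. Plan pays $1783 − $356.60 = $1426.40.
#4 ($419): 20% coinsurance on $419 = $83.80. Cost to owner: $83.80. OOP to date $916.20. Plan pays $419 − $83.80 = $335.20.
#5 ($2219): deductible already satisfied, so owner's share is 20% × $2219 = $443.80. OOP would hit $1360 > $1100, so the cap limits the owner to $1100 − $916.20 = $183.80. Insurer: $2219 − $183.80 = $2035.20.

$2035.20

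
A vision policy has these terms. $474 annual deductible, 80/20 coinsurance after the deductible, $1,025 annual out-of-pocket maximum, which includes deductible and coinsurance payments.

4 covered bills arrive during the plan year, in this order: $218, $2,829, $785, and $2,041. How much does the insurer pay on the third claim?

#1 ($218): entire amount goes to the deductible. Cost to member: $218. OOP to date $218. Plan pays $218 − $218 = $0.
#2 ($2,829): deductible takes $256, $2,573 remains; 20% of $2,573 = $514.60. Member pays $770.60; OOP now $988.60. Insurer: $2,829 − $770.60 = $2,058.40.
#3 ($785): deductible met; 20% of $785 = $157. OOP would hit $1,145.60 > $1,025, so the cap limits the member to $1,025 − $988.60 = $36.40. Plan pays $785 − $36.40 = $748.60.

$748.60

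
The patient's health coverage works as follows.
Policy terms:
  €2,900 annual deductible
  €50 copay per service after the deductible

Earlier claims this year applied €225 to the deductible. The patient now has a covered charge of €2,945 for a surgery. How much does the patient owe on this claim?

€2,725

€225 of the €2,900 deductible is already met, leaving €2,675.
After the €2,675 deductible portion, €2,945 − €2,675 = €270 is subject to the copay.
Copay on this service: €50.
That puts the patient's cost at €2,675 + €50 = €2,725.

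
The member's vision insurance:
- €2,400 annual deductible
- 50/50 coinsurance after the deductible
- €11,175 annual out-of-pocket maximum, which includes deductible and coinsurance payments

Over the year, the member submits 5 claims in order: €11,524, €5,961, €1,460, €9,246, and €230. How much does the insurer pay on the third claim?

Claim 1 — €11,524: €2,400 to deductible, leaving €9,124; 50% of €9,124 = €4,562. Cost to member: €6,962. OOP to date €6,962. Plan pays €11,524 − €6,962 = €4,562.
Claim 2 — €5,961: deductible already satisfied, so member's share is 50% × €5,961 = €2,980.50. Member owes €2,980.50 (running OOP €9,942.50). Plan pays €5,961 − €2,980.50 = €2,980.50.
Claim 3 — €1,460: 50% coinsurance on €1,460 = €730. Member pays €730; OOP now €10,672.50. Plan pays €1,460 − €730 = €730.

€730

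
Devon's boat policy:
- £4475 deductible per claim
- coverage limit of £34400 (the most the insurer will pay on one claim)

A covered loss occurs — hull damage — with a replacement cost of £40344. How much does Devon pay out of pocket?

£5944

Less the £4475 deductible: £40344 − £4475 = £35869.
The £34400 per-incident cap binds; insurer pays £34400.
Owner's share is the uncovered remainder: £40344 − £34400 = £5944.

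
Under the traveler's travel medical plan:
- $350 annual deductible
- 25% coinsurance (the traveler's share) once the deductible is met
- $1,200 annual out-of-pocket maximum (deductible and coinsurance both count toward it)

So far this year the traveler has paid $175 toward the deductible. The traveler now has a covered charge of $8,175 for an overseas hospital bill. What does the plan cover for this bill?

$175 of the $350 deductible is already met, leaving $175.
The remaining $8,000 (= $8,175 − $175) moves to coinsurance.
Traveler's 25% share of $8,000 is $2,000.
That puts the traveler's cost at $175 + $2,000 = $2,175 before any cap.
Adding $2,175 to the $175 already spent would give $2,350, which exceeds the $1,200 cap; the traveler pays just $1,200 − $175 = $1,025.
The insurer covers the remainder: $8,175 − $1,025 = $7,150.

$7,150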